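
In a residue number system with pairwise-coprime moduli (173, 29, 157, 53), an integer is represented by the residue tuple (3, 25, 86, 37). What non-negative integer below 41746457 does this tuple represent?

6548399

The moduli are pairwise coprime; N = 173·29·157·53 = 41746457.
N/173 = 241309; 241309 ≡ 147 (mod 173); 147·153 ≡ 1, so inverse 153.
N/29 = 1439533; 1439533 ≡ 2 (mod 29); 2·15 ≡ 1, so inverse 15.
N/157 = 265901; 265901 ≡ 100 (mod 157); 100·11 ≡ 1, so inverse 11.
N/53 = 787669; 787669 ≡ 36 (mod 53); 36·28 ≡ 1, so inverse 28.
x ≡ 3·241309·153 + 25·1439533·15 + 86·265901·11 + 37·787669·28 = 1718153136.
1718153136 mod 41746457 = 6548399.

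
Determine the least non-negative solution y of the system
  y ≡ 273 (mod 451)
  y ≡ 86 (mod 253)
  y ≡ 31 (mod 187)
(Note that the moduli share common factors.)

gcd(451, 253) = 11 and 11 | (86 − 273), so the pair is consistent; merging gives y ≡ 3881 (mod 10373), where 10373 = lcm(451, 253).
gcd(10373, 187) = 11 and 11 | (31 − 3881), so the pair is consistent; merging gives y ≡ 35000 (mod 176341), where 176341 = lcm(10373, 187).
The solution is unique modulo lcm(451, 253, 187) = 176341.

35000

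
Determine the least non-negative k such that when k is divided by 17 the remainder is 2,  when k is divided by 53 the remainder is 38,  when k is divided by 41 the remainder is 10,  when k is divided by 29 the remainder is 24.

The moduli are pairwise coprime; N = 17·53·41·29 = 1071289.
N/17 = 63017; 63017 ≡ 15 (mod 17); 15·8 ≡ 1, so inverse 8.
N/53 = 20213; 20213 ≡ 20 (mod 53); 20·8 ≡ 1, so inverse 8.
N/41 = 26129; 26129 ≡ 12 (mod 41); 12·24 ≡ 1, so inverse 24.
N/29 = 36941; 36941 ≡ 24 (mod 29); 24·23 ≡ 1, so inverse 23.
k ≡ 2·63017·8 + 38·20213·8 + 10·26129·24 + 24·36941·23 = 33815416.
33815416 mod 1071289 = 605457.

605457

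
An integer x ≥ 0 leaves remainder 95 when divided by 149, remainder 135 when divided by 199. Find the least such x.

Combine the congruences pairwise.
From x ≡ 95 (mod 149) write x = 95 + 149t. Substituting into x ≡ 135 (mod 199) gives 149t ≡ 40 (mod 199), and since 149⁻¹ ≡ 195 (mod 199), t ≡ 39. Hence x ≡ 95 + 149·39 = 5906 (mod 29651).

5906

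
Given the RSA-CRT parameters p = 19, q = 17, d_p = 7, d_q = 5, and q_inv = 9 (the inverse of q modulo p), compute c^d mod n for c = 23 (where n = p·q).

m₁ = c^(d_p) mod p: c ≡ 4 (mod 19), and 4^7 mod 19 = 6.
m₂ = c^(d_q) mod q: c ≡ 6 (mod 17), and 6^5 mod 17 = 7.
h = q_inv·(m₁ − m₂) mod p = 9·(6 − 7) mod 19 = 10.
m = m₂ + h·q = 7 + 10·17 = 177.

177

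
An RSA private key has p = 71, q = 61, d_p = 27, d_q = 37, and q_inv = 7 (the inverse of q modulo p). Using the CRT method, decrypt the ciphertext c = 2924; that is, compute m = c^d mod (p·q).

m₁ = c^(d_p) mod p: c ≡ 13 (mod 71), and 13^27 mod 71 = 59.
m₂ = c^(d_q) mod q: c ≡ 57 (mod 61), and 57^37 mod 61 = 25.
h = q_inv·(m₁ − m₂) mod p = 7·(59 − 25) mod 71 = 25.
m = m₂ + h·q = 25 + 25·61 = 1550.

1550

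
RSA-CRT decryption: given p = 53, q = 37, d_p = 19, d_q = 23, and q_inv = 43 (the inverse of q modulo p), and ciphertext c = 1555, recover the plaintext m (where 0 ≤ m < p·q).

1629

m₁ = c^(d_p) mod p: c ≡ 18 (mod 53), and 18^19 mod 53 = 39.
m₂ = c^(d_q) mod q: c ≡ 1 (mod 37), and 1^23 mod 37 = 1.
h = q_inv·(m₁ − m₂) mod p = 43·(39 − 1) mod 53 = 44.
m = m₂ + h·q = 1 + 44·37 = 1629.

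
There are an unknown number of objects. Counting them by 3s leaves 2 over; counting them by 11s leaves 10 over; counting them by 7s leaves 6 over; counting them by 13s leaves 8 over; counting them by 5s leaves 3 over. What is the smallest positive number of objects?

The moduli are pairwise coprime; M = 3·11·7·13·5 = 15015.
M/3 = 5005; 5005 ≡ 1 (mod 3), inverse 1.
M/11 = 1365; 1365 ≡ 1 (mod 11), inverse 1.
M/7 = 2145; 2145 ≡ 3 (mod 7); 3·5 ≡ 1, so inverse 5.
M/13 = 1155; 1155 ≡ 11 (mod 13); 11·6 ≡ 1, so inverse 6.
M/5 = 3003; 3003 ≡ 3 (mod 5); 3·2 ≡ 1, so inverse 2.
N ≡ 2·5005·1 + 10·1365·1 + 6·2145·5 + 8·1155·6 + 3·3003·2 = 161468.
161468 mod 15015 = 11318.

11318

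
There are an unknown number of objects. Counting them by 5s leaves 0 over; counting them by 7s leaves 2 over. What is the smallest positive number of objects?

Combine the congruences pairwise.
From N ≡ 0 (mod 5) write N = 0 + 5t. Substituting into N ≡ 2 (mod 7) gives 5t ≡ 2 (mod 7), and since 5⁻¹ ≡ 3 (mod 7), t ≡ 6. Hence N ≡ 0 + 5·6 = 30 (mod 35).

30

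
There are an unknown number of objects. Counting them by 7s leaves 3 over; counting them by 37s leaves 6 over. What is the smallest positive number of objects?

80

Combine the congruences pairwise.
From N ≡ 3 (mod 7) write N = 3 + 7t. Substituting into N ≡ 6 (mod 37) gives 7t ≡ 3 (mod 37), and since 7⁻¹ ≡ 16 (mod 37), t ≡ 11. Hence N ≡ 3 + 7·11 = 80 (mod 259).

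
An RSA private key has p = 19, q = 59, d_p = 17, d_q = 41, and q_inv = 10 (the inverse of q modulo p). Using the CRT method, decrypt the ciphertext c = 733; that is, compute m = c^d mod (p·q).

m₁ = c^(d_p) mod p: c ≡ 11 (mod 19), and 11^17 mod 19 = 7.
m₂ = c^(d_q) mod q: c ≡ 25 (mod 59), and 25^41 mod 59 = 29.
h = q_inv·(m₁ − m₂) mod p = 10·(7 − 29) mod 19 = 8.
m = m₂ + h·q = 29 + 8·59 = 501.

501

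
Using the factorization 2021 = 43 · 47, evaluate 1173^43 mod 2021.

Mod 43: 1173 ≡ 12; by Fermat, exponent reduces to 43 mod 42 = 1; 12^1 ≡ 12 (mod 43).
Mod 47: 1173 ≡ 45; 45^43 ≡ 41 (mod 47).
Combine by CRT: x ≡ 12 (mod 43), x ≡ 41 (mod 47) ⇒ x ≡ 1216 (mod 2021).

1216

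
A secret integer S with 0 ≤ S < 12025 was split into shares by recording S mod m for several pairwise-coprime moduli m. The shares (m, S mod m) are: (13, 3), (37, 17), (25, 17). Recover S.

5567

The moduli are pairwise coprime; N = 13·37·25 = 12025.
N/13 = 925; 925 ≡ 2 (mod 13); 2·7 ≡ 1, so inverse 7.
N/37 = 325; 325 ≡ 29 (mod 37); 29·23 ≡ 1, so inverse 23.
N/25 = 481; 481 ≡ 6 (mod 25); 6·21 ≡ 1, so inverse 21.
S ≡ 3·925·7 + 17·325·23 + 17·481·21 = 318217.
318217 mod 12025 = 5567.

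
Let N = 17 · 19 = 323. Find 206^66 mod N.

106

Mod 17: 206 ≡ 2; by Fermat, exponent reduces to 66 mod 16 = 2; 2^2 ≡ 4 (mod 17).
Mod 19: 206 ≡ 16; by Fermat, exponent reduces to 66 mod 18 = 12; 16^12 ≡ 11 (mod 19).
Combine by CRT: x ≡ 4 (mod 17), x ≡ 11 (mod 19) ⇒ x ≡ 106 (mod 323).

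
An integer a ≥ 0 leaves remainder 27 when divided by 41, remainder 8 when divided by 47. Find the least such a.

From a ≡ 27 (mod 41) write a = 27 + 41t. Substituting into a ≡ 8 (mod 47) gives 41t ≡ 28 (mod 47), and since 41⁻¹ ≡ 39 (mod 47), t ≡ 11. Hence a ≡ 27 + 41·11 = 478 (mod 1927).

478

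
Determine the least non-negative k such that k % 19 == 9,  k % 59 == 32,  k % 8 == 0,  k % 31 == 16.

78384

From k ≡ 9 (mod 19) write k = 9 + 19t. Substituting into k ≡ 32 (mod 59) gives 19t ≡ 23 (mod 59), and since 19⁻¹ ≡ 28 (mod 59), t ≡ 54. Hence k ≡ 9 + 19·54 = 1035 (mod 1121).
From k ≡ 1035 (mod 1121) write k = 1035 + 1121t. Substituting into k ≡ 0 (mod 8) gives 1121t ≡ 5 (mod 8), and since 1⁻¹ ≡ 1 (mod 8), t ≡ 5. Hence k ≡ 1035 + 1121·5 = 6640 (mod 8968).
From k ≡ 6640 (mod 8968) write k = 6640 + 8968t. Substituting into k ≡ 16 (mod 31) gives 8968t ≡ 10 (mod 31), and since 9⁻¹ ≡ 7 (mod 31), t ≡ 8. Hence k ≡ 6640 + 8968·8 = 78384 (mod 278008).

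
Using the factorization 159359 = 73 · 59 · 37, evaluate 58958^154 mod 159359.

Mod 73: 58958 ≡ 47; by Fermat, exponent reduces to 154 mod 72 = 10; 47^10 ≡ 12 (mod 73).
Mod 59: 58958 ≡ 17; by Fermat, exponent reduces to 154 mod 58 = 38; 17^38 ≡ 25 (mod 59).
Mod 37: 58958 ≡ 17; by Fermat, exponent reduces to 154 mod 36 = 10; 17^10 ≡ 28 (mod 37).
Combine by CRT: x ≡ 12 (mod 73), x ≡ 25 (mod 59), x ≡ 28 (mod 37) ⇒ x ≡ 23153 (mod 159359).

23153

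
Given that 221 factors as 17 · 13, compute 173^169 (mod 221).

82

Mod 17: 173 ≡ 3; by Fermat, exponent reduces to 169 mod 16 = 9; 3^9 ≡ 14 (mod 17).
Mod 13: 173 ≡ 4; by Fermat, exponent reduces to 169 mod 12 = 1; 4^1 ≡ 4 (mod 13).
Combine by CRT: x ≡ 14 (mod 17), x ≡ 4 (mod 13) ⇒ x ≡ 82 (mod 221).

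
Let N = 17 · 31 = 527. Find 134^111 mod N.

Mod 17: 134 ≡ 15; by Fermat, exponent reduces to 111 mod 16 = 15; 15^15 ≡ 8 (mod 17).
Mod 31: 134 ≡ 10; by Fermat, exponent reduces to 111 mod 30 = 21; 10^21 ≡ 2 (mod 31).
Combine by CRT: x ≡ 8 (mod 17), x ≡ 2 (mod 31) ⇒ x ≡ 467 (mod 527).

467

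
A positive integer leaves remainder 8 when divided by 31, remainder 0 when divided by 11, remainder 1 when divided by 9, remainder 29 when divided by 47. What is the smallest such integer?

100045

Combine the congruences pairwise.
From t ≡ 8 (mod 31) write t = 8 + 31s. Substituting into t ≡ 0 (mod 11) gives 31s ≡ 3 (mod 11), and since 9⁻¹ ≡ 5 (mod 11), s ≡ 4. Hence t ≡ 8 + 31·4 = 132 (mod 341).
From t ≡ 132 (mod 341) write t = 132 + 341s. Substituting into t ≡ 1 (mod 9) gives 341s ≡ 4 (mod 9), and since 8⁻¹ ≡ 8 (mod 9), s ≡ 5. Hence t ≡ 132 + 341·5 = 1837 (mod 3069).
From t ≡ 1837 (mod 3069) write t = 1837 + 3069s. Substituting into t ≡ 29 (mod 47) gives 3069s ≡ 25 (mod 47), and since 14⁻¹ ≡ 37 (mod 47), s ≡ 32. Hence t ≡ 1837 + 3069·32 = 100045 (mod 144243).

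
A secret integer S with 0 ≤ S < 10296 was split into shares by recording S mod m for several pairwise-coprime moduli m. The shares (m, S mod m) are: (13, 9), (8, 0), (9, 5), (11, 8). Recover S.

6080

Combine the congruences pairwise.
From S ≡ 9 (mod 13) write S = 9 + 13t. Substituting into S ≡ 0 (mod 8) gives 13t ≡ 7 (mod 8), and since 5⁻¹ ≡ 5 (mod 8), t ≡ 3. Hence S ≡ 9 + 13·3 = 48 (mod 104).
From S ≡ 48 (mod 104) write S = 48 + 104t. Substituting into S ≡ 5 (mod 9) gives 104t ≡ 2 (mod 9), and since 5⁻¹ ≡ 2 (mod 9), t ≡ 4. Hence S ≡ 48 + 104·4 = 464 (mod 936).
From S ≡ 464 (mod 936) write S = 464 + 936t. Substituting into S ≡ 8 (mod 11) gives 936t ≡ 6 (mod 11), and since 1⁻¹ ≡ 1 (mod 11), t ≡ 6. Hence S ≡ 464 + 936·6 = 6080 (mod 10296).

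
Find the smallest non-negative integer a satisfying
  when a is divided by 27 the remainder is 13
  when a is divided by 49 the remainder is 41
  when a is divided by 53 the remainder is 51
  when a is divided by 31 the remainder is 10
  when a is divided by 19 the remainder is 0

From a ≡ 13 (mod 27) write a = 13 + 27t. Substituting into a ≡ 41 (mod 49) gives 27t ≡ 28 (mod 49), and since 27⁻¹ ≡ 20 (mod 49), t ≡ 21. Hence a ≡ 13 + 27·21 = 580 (mod 1323).
From a ≡ 580 (mod 1323) write a = 580 + 1323t. Substituting into a ≡ 51 (mod 53) gives 1323t ≡ 1 (mod 53), and since 51⁻¹ ≡ 26 (mod 53), t ≡ 26. Hence a ≡ 580 + 1323·26 = 34978 (mod 70119).
From a ≡ 34978 (mod 70119) write a = 34978 + 70119t. Substituting into a ≡ 10 (mod 31) gives 70119t ≡ 0 (mod 31), and since 28⁻¹ ≡ 10 (mod 31), t ≡ 0. Hence a ≡ 34978 + 70119·0 = 34978 (mod 2173689).
From a ≡ 34978 (mod 2173689) write a = 34978 + 2173689t. Substituting into a ≡ 0 (mod 19) gives 2173689t ≡ 1 (mod 19), and since 13⁻¹ ≡ 3 (mod 19), t ≡ 3. Hence a ≡ 34978 + 2173689·3 = 6556045 (mod 41300091).

6556045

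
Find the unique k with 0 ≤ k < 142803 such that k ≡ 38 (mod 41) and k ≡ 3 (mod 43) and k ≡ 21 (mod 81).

Combine the congruences pairwise.
From k ≡ 38 (mod 41) write k = 38 + 41t. Substituting into k ≡ 3 (mod 43) gives 41t ≡ 8 (mod 43), and since 41⁻¹ ≡ 21 (mod 43), t ≡ 39. Hence k ≡ 38 + 41·39 = 1637 (mod 1763).
From k ≡ 1637 (mod 1763) write k = 1637 + 1763t. Substituting into k ≡ 21 (mod 81) gives 1763t ≡ 4 (mod 81), and since 62⁻¹ ≡ 17 (mod 81), t ≡ 68. Hence k ≡ 1637 + 1763·68 = 121521 (mod 142803).

121521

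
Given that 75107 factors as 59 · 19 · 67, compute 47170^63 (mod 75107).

Mod 59: 47170 ≡ 29; by Fermat, exponent reduces to 63 mod 58 = 5; 29^5 ≡ 35 (mod 59).
Mod 19: 47170 ≡ 12; by Fermat, exponent reduces to 63 mod 18 = 9; 12^9 ≡ 18 (mod 19).
Mod 67: 47170 ≡ 2; 2^63 ≡ 42 (mod 67).
Combine by CRT: x ≡ 35 (mod 59), x ≡ 18 (mod 19), x ≡ 42 (mod 67) ⇒ x ≡ 61749 (mod 75107).

61749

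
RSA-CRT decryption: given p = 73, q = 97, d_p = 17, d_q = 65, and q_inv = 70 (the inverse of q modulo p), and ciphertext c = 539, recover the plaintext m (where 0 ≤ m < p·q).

1839

m₁ = c^(d_p) mod p: c ≡ 28 (mod 73), and 28^17 mod 73 = 14.
m₂ = c^(d_q) mod q: c ≡ 54 (mod 97), and 54^65 mod 97 = 93.
h = q_inv·(m₁ − m₂) mod p = 70·(14 − 93) mod 73 = 18.
m = m₂ + h·q = 93 + 18·97 = 1839.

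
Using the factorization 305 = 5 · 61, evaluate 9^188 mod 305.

Mod 5: 9 ≡ 4; since 4 | 188, by Fermat 4^188 ≡ 1 (mod 5).
Mod 61: 9 ≡ 9; by Fermat, exponent reduces to 188 mod 60 = 8; 9^8 ≡ 58 (mod 61).
Combine by CRT: x ≡ 1 (mod 5), x ≡ 58 (mod 61) ⇒ x ≡ 241 (mod 305).

241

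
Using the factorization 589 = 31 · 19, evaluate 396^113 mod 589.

Mod 31: 396 ≡ 24; by Fermat, exponent reduces to 113 mod 30 = 23; 24^23 ≡ 21 (mod 31).
Mod 19: 396 ≡ 16; by Fermat, exponent reduces to 113 mod 18 = 5; 16^5 ≡ 4 (mod 19).
Combine by CRT: x ≡ 21 (mod 31), x ≡ 4 (mod 19) ⇒ x ≡ 517 (mod 589).

517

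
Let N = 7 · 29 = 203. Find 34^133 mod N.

202

Mod 7: 34 ≡ 6; by Fermat, exponent reduces to 133 mod 6 = 1; 6^1 ≡ 6 (mod 7).
Mod 29: 34 ≡ 5; by Fermat, exponent reduces to 133 mod 28 = 21; 5^21 ≡ 28 (mod 29).
Combine by CRT: x ≡ 6 (mod 7), x ≡ 28 (mod 29) ⇒ x ≡ 202 (mod 203).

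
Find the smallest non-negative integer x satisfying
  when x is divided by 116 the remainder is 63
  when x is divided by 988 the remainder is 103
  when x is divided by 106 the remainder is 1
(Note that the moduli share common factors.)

782599

Combine the congruences pairwise.
gcd(116, 988) = 4 and 4 | (103 − 63), so the pair is consistent; merging gives x ≡ 8995 (mod 28652), where 28652 = lcm(116, 988).
gcd(28652, 106) = 2 and 2 | (1 − 8995), so the pair is consistent; merging gives x ≡ 782599 (mod 1518556), where 1518556 = lcm(28652, 106).
The solution is unique modulo lcm(116, 988, 106) = 1518556.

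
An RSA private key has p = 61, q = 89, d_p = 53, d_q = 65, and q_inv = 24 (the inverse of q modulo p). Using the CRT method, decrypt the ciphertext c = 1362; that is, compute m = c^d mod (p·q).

1656

m₁ = c^(d_p) mod p: c ≡ 20 (mod 61), and 20^53 mod 61 = 9.
m₂ = c^(d_q) mod q: c ≡ 27 (mod 89), and 27^65 mod 89 = 54.
h = q_inv·(m₁ − m₂) mod p = 24·(9 − 54) mod 61 = 18.
m = m₂ + h·q = 54 + 18·89 = 1656.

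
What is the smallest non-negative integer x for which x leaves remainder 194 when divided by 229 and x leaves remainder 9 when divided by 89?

9354

From x ≡ 194 (mod 229) write x = 194 + 229t. Substituting into x ≡ 9 (mod 89) gives 229t ≡ 82 (mod 89), and since 51⁻¹ ≡ 7 (mod 89), t ≡ 40. Hence x ≡ 194 + 229·40 = 9354 (mod 20381).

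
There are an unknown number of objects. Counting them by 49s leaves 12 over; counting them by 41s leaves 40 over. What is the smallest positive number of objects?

1188

From N ≡ 12 (mod 49) write N = 12 + 49t. Substituting into N ≡ 40 (mod 41) gives 49t ≡ 28 (mod 41), and since 8⁻¹ ≡ 36 (mod 41), t ≡ 24. Hence N ≡ 12 + 49·24 = 1188 (mod 2009).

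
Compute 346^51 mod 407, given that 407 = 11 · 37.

Mod 11: 346 ≡ 5; by Fermat, exponent reduces to 51 mod 10 = 1; 5^1 ≡ 5 (mod 11).
Mod 37: 346 ≡ 13; by Fermat, exponent reduces to 51 mod 36 = 15; 13^15 ≡ 29 (mod 37).
Combine by CRT: x ≡ 5 (mod 11), x ≡ 29 (mod 37) ⇒ x ≡ 214 (mod 407).

214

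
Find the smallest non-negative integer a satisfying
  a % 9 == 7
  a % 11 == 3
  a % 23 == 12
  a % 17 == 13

The moduli are pairwise coprime; N = 9·11·23·17 = 38709.
N/9 = 4301; 4301 ≡ 8 (mod 9); 8·8 ≡ 1, so inverse 8.
N/11 = 3519; 3519 ≡ 10 (mod 11); 10·10 ≡ 1, so inverse 10.
N/23 = 1683; 1683 ≡ 4 (mod 23); 4·6 ≡ 1, so inverse 6.
N/17 = 2277; 2277 ≡ 16 (mod 17); 16·16 ≡ 1, so inverse 16.
a ≡ 7·4301·8 + 3·3519·10 + 12·1683·6 + 13·2277·16 = 941218.
941218 mod 38709 = 12202.

12202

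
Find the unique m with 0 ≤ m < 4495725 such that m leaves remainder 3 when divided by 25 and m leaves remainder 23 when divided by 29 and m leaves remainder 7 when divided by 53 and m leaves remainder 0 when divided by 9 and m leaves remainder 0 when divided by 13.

The moduli are pairwise coprime; N = 25·29·53·9·13 = 4495725.
N/25 = 179829; 179829 ≡ 4 (mod 25); 4·19 ≡ 1, so inverse 19.
N/29 = 155025; 155025 ≡ 20 (mod 29); 20·16 ≡ 1, so inverse 16.
N/53 = 84825; 84825 ≡ 25 (mod 53); 25·17 ≡ 1, so inverse 17.
N/9 = 499525; 499525 ≡ 7 (mod 9); 7·4 ≡ 1, so inverse 4.
N/13 = 345825; 345825 ≡ 12 (mod 13); 12·12 ≡ 1, so inverse 12.
m ≡ 3·179829·19 + 23·155025·16 + 7·84825·17 + 0·499525·4 + 0·345825·12 = 77393628.
77393628 mod 4495725 = 966303.

966303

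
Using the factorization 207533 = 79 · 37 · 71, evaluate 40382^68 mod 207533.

184515

Mod 79: 40382 ≡ 13; 13^68 ≡ 50 (mod 79).
Mod 37: 40382 ≡ 15; by Fermat, exponent reduces to 68 mod 36 = 32; 15^32 ≡ 33 (mod 37).
Mod 71: 40382 ≡ 54; 54^68 ≡ 57 (mod 71).
Combine by CRT: x ≡ 50 (mod 79), x ≡ 33 (mod 37), x ≡ 57 (mod 71) ⇒ x ≡ 184515 (mod 207533).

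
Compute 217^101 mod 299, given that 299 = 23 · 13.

Mod 23: 217 ≡ 10; by Fermat, exponent reduces to 101 mod 22 = 13; 10^13 ≡ 15 (mod 23).
Mod 13: 217 ≡ 9; by Fermat, exponent reduces to 101 mod 12 = 5; 9^5 ≡ 3 (mod 13).
Combine by CRT: x ≡ 15 (mod 23), x ≡ 3 (mod 13) ⇒ x ≡ 107 (mod 299).

107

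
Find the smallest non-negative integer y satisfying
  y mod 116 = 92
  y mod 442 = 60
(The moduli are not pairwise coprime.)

20392

gcd(116, 442) = 2 and 2 | (60 − 92), so the pair is consistent; merging gives y ≡ 20392 (mod 25636), where 25636 = lcm(116, 442).
The solution is unique modulo lcm(116, 442) = 25636.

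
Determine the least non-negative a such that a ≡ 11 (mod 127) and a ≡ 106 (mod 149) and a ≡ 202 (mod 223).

The moduli are pairwise coprime; N = 127·149·223 = 4219829.
N/127 = 33227; 33227 ≡ 80 (mod 127); 80·27 ≡ 1, so inverse 27.
N/149 = 28321; 28321 ≡ 11 (mod 149); 11·122 ≡ 1, so inverse 122.
N/223 = 18923; 18923 ≡ 191 (mod 223); 191·216 ≡ 1, so inverse 216.
a ≡ 11·33227·27 + 106·28321·122 + 202·18923·216 = 1201763927.
1201763927 mod 4219829 = 3332491.

3332491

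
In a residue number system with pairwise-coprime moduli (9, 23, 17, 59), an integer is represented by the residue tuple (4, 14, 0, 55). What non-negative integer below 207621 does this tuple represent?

11560

Combine the congruences pairwise.
From x ≡ 4 (mod 9) write x = 4 + 9t. Substituting into x ≡ 14 (mod 23) gives 9t ≡ 10 (mod 23), and since 9⁻¹ ≡ 18 (mod 23), t ≡ 19. Hence x ≡ 4 + 9·19 = 175 (mod 207).
From x ≡ 175 (mod 207) write x = 175 + 207t. Substituting into x ≡ 0 (mod 17) gives 207t ≡ 12 (mod 17), and since 3⁻¹ ≡ 6 (mod 17), t ≡ 4. Hence x ≡ 175 + 207·4 = 1003 (mod 3519).
From x ≡ 1003 (mod 3519) write x = 1003 + 3519t. Substituting into x ≡ 55 (mod 59) gives 3519t ≡ 55 (mod 59), and since 38⁻¹ ≡ 14 (mod 59), t ≡ 3. Hence x ≡ 1003 + 3519·3 = 11560 (mod 207621).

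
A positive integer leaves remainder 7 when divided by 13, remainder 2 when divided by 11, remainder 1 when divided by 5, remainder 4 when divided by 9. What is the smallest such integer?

From t ≡ 7 (mod 13) write t = 7 + 13s. Substituting into t ≡ 2 (mod 11) gives 13s ≡ 6 (mod 11), and since 2⁻¹ ≡ 6 (mod 11), s ≡ 3. Hence t ≡ 7 + 13·3 = 46 (mod 143).
From t ≡ 46 (mod 143) write t = 46 + 143s. Substituting into t ≡ 1 (mod 5) gives 143s ≡ 0 (mod 5), and since 3⁻¹ ≡ 2 (mod 5), s ≡ 0. Hence t ≡ 46 + 143·0 = 46 (mod 715).
From t ≡ 46 (mod 715) write t = 46 + 715s. Substituting into t ≡ 4 (mod 9) gives 715s ≡ 3 (mod 9), and since 4⁻¹ ≡ 7 (mod 9), s ≡ 3. Hence t ≡ 46 + 715·3 = 2191 (mod 6435).

2191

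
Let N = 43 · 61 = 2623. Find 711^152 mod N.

Mod 43: 711 ≡ 23; by Fermat, exponent reduces to 152 mod 42 = 26; 23^26 ≡ 17 (mod 43).
Mod 61: 711 ≡ 40; by Fermat, exponent reduces to 152 mod 60 = 32; 40^32 ≡ 47 (mod 61).
Combine by CRT: x ≡ 17 (mod 43), x ≡ 47 (mod 61) ⇒ x ≡ 1694 (mod 2623).

1694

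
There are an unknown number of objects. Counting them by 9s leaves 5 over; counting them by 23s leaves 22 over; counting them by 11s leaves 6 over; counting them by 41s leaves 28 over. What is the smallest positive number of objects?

38363

From N ≡ 5 (mod 9) write N = 5 + 9t. Substituting into N ≡ 22 (mod 23) gives 9t ≡ 17 (mod 23), and since 9⁻¹ ≡ 18 (mod 23), t ≡ 7. Hence N ≡ 5 + 9·7 = 68 (mod 207).
From N ≡ 68 (mod 207) write N = 68 + 207t. Substituting into N ≡ 6 (mod 11) gives 207t ≡ 4 (mod 11), and since 9⁻¹ ≡ 5 (mod 11), t ≡ 9. Hence N ≡ 68 + 207·9 = 1931 (mod 2277).
From N ≡ 1931 (mod 2277) write N = 1931 + 2277t. Substituting into N ≡ 28 (mod 41) gives 2277t ≡ 24 (mod 41), and since 22⁻¹ ≡ 28 (mod 41), t ≡ 16. Hence N ≡ 1931 + 2277·16 = 38363 (mod 93357).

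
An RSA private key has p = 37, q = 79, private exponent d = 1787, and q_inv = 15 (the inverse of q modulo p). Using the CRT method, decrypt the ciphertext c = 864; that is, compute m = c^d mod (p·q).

d_p = d mod (p−1) = 1787 mod 36 = 23; d_q = d mod (q−1) = 71.
m₁ = c^(d_p) mod p: c ≡ 13 (mod 37), and 13^23 mod 37 = 2.
m₂ = c^(d_q) mod q: c ≡ 74 (mod 79), and 74^71 mod 79 = 66.
h = q_inv·(m₁ − m₂) mod p = 15·(2 − 66) mod 37 = 2.
m = m₂ + h·q = 66 + 2·79 = 224.

224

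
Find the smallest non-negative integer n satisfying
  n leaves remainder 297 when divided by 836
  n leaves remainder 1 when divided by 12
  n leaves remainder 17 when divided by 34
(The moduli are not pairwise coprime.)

gcd(836, 12) = 4 and 4 | (1 − 297), so the pair is consistent; merging gives n ≡ 1969 (mod 2508), where 2508 = lcm(836, 12).
gcd(2508, 34) = 2 and 2 | (17 − 1969), so the pair is consistent; merging gives n ≡ 17017 (mod 42636), where 42636 = lcm(2508, 34).
The solution is unique modulo lcm(836, 12, 34) = 42636.

17017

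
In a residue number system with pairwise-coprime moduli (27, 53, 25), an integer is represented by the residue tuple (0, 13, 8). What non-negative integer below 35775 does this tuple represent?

From x ≡ 0 (mod 27) write x = 0 + 27t. Substituting into x ≡ 13 (mod 53) gives 27t ≡ 13 (mod 53), and since 27⁻¹ ≡ 2 (mod 53), t ≡ 26. Hence x ≡ 0 + 27·26 = 702 (mod 1431).
From x ≡ 702 (mod 1431) write x = 702 + 1431t. Substituting into x ≡ 8 (mod 25) gives 1431t ≡ 6 (mod 25), and since 6⁻¹ ≡ 21 (mod 25), t ≡ 1. Hence x ≡ 702 + 1431·1 = 2133 (mod 35775).

2133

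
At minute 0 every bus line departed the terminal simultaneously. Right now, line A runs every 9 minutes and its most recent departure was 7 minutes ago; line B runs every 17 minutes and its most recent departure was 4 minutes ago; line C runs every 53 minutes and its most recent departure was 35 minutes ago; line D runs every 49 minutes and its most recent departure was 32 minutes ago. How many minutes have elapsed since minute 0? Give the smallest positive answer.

The moduli are pairwise coprime; N = 9·17·53·49 = 397341.
N/9 = 44149; 44149 ≡ 4 (mod 9); 4·7 ≡ 1, so inverse 7.
N/17 = 23373; 23373 ≡ 15 (mod 17); 15·8 ≡ 1, so inverse 8.
N/53 = 7497; 7497 ≡ 24 (mod 53); 24·42 ≡ 1, so inverse 42.
N/49 = 8109; 8109 ≡ 24 (mod 49); 24·47 ≡ 1, so inverse 47.
t ≡ 7·44149·7 + 4·23373·8 + 35·7497·42 + 32·8109·47 = 26127763.
26127763 mod 397341 = 300598.

300598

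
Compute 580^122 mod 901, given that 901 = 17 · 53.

Mod 17: 580 ≡ 2; by Fermat, exponent reduces to 122 mod 16 = 10; 2^10 ≡ 4 (mod 17).
Mod 53: 580 ≡ 50; by Fermat, exponent reduces to 122 mod 52 = 18; 50^18 ≡ 29 (mod 53).
Combine by CRT: x ≡ 4 (mod 17), x ≡ 29 (mod 53) ⇒ x ≡ 718 (mod 901).

718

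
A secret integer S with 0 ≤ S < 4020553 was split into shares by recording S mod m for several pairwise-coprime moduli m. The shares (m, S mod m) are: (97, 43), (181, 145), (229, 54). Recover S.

3911374

The moduli are pairwise coprime; N = 97·181·229 = 4020553.
N/97 = 41449; 41449 ≡ 30 (mod 97); 30·55 ≡ 1, so inverse 55.
N/181 = 22213; 22213 ≡ 131 (mod 181); 131·76 ≡ 1, so inverse 76.
N/229 = 17557; 17557 ≡ 153 (mod 229); 153·3 ≡ 1, so inverse 3.
S ≡ 43·41449·55 + 145·22213·76 + 54·17557·3 = 345658379.
345658379 mod 4020553 = 3911374.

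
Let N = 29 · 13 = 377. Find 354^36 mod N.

Mod 29: 354 ≡ 6; by Fermat, exponent reduces to 36 mod 28 = 8; 6^8 ≡ 23 (mod 29).
Mod 13: 354 ≡ 3; since 12 | 36, by Fermat 3^36 ≡ 1 (mod 13).
Combine by CRT: x ≡ 23 (mod 29), x ≡ 1 (mod 13) ⇒ x ≡ 313 (mod 377).

313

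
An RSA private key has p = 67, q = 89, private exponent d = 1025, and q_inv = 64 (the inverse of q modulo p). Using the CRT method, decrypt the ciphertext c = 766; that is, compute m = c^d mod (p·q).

d_p = d mod (p−1) = 1025 mod 66 = 35; d_q = d mod (q−1) = 57.
m₁ = c^(d_p) mod p: c ≡ 29 (mod 67), and 29^35 mod 67 = 37.
m₂ = c^(d_q) mod q: c ≡ 54 (mod 89), and 54^57 mod 89 = 74.
h = q_inv·(m₁ − m₂) mod p = 64·(37 − 74) mod 67 = 44.
m = m₂ + h·q = 74 + 44·89 = 3990.

3990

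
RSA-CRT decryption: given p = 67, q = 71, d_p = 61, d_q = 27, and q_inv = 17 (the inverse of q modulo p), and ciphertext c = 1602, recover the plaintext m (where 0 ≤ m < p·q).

m₁ = c^(d_p) mod p: c ≡ 61 (mod 67), and 61^61 mod 67 = 50.
m₂ = c^(d_q) mod q: c ≡ 40 (mod 71), and 40^27 mod 71 = 9.
h = q_inv·(m₁ − m₂) mod p = 17·(50 − 9) mod 67 = 27.
m = m₂ + h·q = 9 + 27·71 = 1926.

1926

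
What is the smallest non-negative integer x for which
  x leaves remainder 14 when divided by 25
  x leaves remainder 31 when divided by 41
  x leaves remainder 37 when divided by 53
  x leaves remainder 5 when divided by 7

335739

The moduli are pairwise coprime; N = 25·41·53·7 = 380275.
N/25 = 15211; 15211 ≡ 11 (mod 25); 11·16 ≡ 1, so inverse 16.
N/41 = 9275; 9275 ≡ 9 (mod 41); 9·32 ≡ 1, so inverse 32.
N/53 = 7175; 7175 ≡ 20 (mod 53); 20·8 ≡ 1, so inverse 8.
N/7 = 54325; 54325 ≡ 5 (mod 7); 5·3 ≡ 1, so inverse 3.
x ≡ 14·15211·16 + 31·9275·32 + 37·7175·8 + 5·54325·3 = 15546739.
15546739 mod 380275 = 335739.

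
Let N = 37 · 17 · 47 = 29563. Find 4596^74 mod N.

Mod 37: 4596 ≡ 8; by Fermat, exponent reduces to 74 mod 36 = 2; 8^2 ≡ 27 (mod 37).
Mod 17: 4596 ≡ 6; by Fermat, exponent reduces to 74 mod 16 = 10; 6^10 ≡ 15 (mod 17).
Mod 47: 4596 ≡ 37; by Fermat, exponent reduces to 74 mod 46 = 28; 37^28 ≡ 16 (mod 47).
Combine by CRT: x ≡ 27 (mod 37), x ≡ 15 (mod 17), x ≡ 16 (mod 47) ⇒ x ≡ 3024 (mod 29563).

3024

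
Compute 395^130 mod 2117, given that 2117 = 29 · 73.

149

Mod 29: 395 ≡ 18; by Fermat, exponent reduces to 130 mod 28 = 18; 18^18 ≡ 4 (mod 29).
Mod 73: 395 ≡ 30; by Fermat, exponent reduces to 130 mod 72 = 58; 30^58 ≡ 3 (mod 73).
Combine by CRT: x ≡ 4 (mod 29), x ≡ 3 (mod 73) ⇒ x ≡ 149 (mod 2117).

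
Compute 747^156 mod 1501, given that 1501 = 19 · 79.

159

Mod 19: 747 ≡ 6; by Fermat, exponent reduces to 156 mod 18 = 12; 6^12 ≡ 7 (mod 19).
Mod 79: 747 ≡ 36; since 78 | 156, by Fermat 36^156 ≡ 1 (mod 79).
Combine by CRT: x ≡ 7 (mod 19), x ≡ 1 (mod 79) ⇒ x ≡ 159 (mod 1501).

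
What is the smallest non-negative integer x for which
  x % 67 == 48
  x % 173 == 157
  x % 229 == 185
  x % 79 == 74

105797269

The moduli are pairwise coprime; N = 67·173·229·79 = 209692781.
N/67 = 3129743; 3129743 ≡ 39 (mod 67); 39·55 ≡ 1, so inverse 55.
N/173 = 1212097; 1212097 ≡ 59 (mod 173); 59·44 ≡ 1, so inverse 44.
N/229 = 915689; 915689 ≡ 147 (mod 229); 147·148 ≡ 1, so inverse 148.
N/79 = 2654339; 2654339 ≡ 18 (mod 79); 18·22 ≡ 1, so inverse 22.
x ≡ 48·3129743·55 + 157·1212097·44 + 185·915689·148 + 74·2654339·22 = 46028516308.
46028516308 mod 209692781 = 105797269.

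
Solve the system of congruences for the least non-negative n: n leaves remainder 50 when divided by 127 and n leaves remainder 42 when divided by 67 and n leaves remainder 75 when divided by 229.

814628

Combine the congruences pairwise.
From n ≡ 50 (mod 127) write n = 50 + 127t. Substituting into n ≡ 42 (mod 67) gives 127t ≡ 59 (mod 67), and since 60⁻¹ ≡ 19 (mod 67), t ≡ 49. Hence n ≡ 50 + 127·49 = 6273 (mod 8509).
From n ≡ 6273 (mod 8509) write n = 6273 + 8509t. Substituting into n ≡ 75 (mod 229) gives 8509t ≡ 214 (mod 229), and since 36⁻¹ ≡ 70 (mod 229), t ≡ 95. Hence n ≡ 6273 + 8509·95 = 814628 (mod 1948561).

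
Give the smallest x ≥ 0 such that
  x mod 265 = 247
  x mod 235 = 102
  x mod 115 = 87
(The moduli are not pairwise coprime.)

275052

Combine the congruences pairwise.
gcd(265, 235) = 5 and 5 | (102 − 247), so the pair is consistent; merging gives x ≡ 1042 (mod 12455), where 12455 = lcm(265, 235).
gcd(12455, 115) = 5 and 5 | (87 − 1042), so the pair is consistent; merging gives x ≡ 275052 (mod 286465), where 286465 = lcm(12455, 115).
The solution is unique modulo lcm(265, 235, 115) = 286465.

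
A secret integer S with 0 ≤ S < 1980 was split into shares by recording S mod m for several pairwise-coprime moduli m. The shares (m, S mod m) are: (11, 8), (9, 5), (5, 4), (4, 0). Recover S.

1724

Combine the congruences pairwise.
From S ≡ 8 (mod 11) write S = 8 + 11t. Substituting into S ≡ 5 (mod 9) gives 11t ≡ 6 (mod 9), and since 2⁻¹ ≡ 5 (mod 9), t ≡ 3. Hence S ≡ 8 + 11·3 = 41 (mod 99).
From S ≡ 41 (mod 99) write S = 41 + 99t. Substituting into S ≡ 4 (mod 5) gives 99t ≡ 3 (mod 5), and since 4⁻¹ ≡ 4 (mod 5), t ≡ 2. Hence S ≡ 41 + 99·2 = 239 (mod 495).
From S ≡ 239 (mod 495) write S = 239 + 495t. Substituting into S ≡ 0 (mod 4) gives 495t ≡ 1 (mod 4), and since 3⁻¹ ≡ 3 (mod 4), t ≡ 3. Hence S ≡ 239 + 495·3 = 1724 (mod 1980).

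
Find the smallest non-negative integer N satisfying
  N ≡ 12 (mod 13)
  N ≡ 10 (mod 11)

142

From N ≡ 12 (mod 13) write N = 12 + 13t. Substituting into N ≡ 10 (mod 11) gives 13t ≡ 9 (mod 11), and since 2⁻¹ ≡ 6 (mod 11), t ≡ 10. Hence N ≡ 12 + 13·10 = 142 (mod 143).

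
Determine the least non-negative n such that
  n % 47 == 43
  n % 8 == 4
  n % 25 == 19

The moduli are pairwise coprime; M = 47·8·25 = 9400.
M/47 = 200; 200 ≡ 12 (mod 47); 12·4 ≡ 1, so inverse 4.
M/8 = 1175; 1175 ≡ 7 (mod 8); 7·7 ≡ 1, so inverse 7.
M/25 = 376; 376 ≡ 1 (mod 25), inverse 1.
n ≡ 43·200·4 + 4·1175·7 + 19·376·1 = 74444.
74444 mod 9400 = 8644.

8644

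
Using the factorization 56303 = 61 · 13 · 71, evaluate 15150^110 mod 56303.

49152

Mod 61: 15150 ≡ 22; by Fermat, exponent reduces to 110 mod 60 = 50; 22^50 ≡ 47 (mod 61).
Mod 13: 15150 ≡ 5; by Fermat, exponent reduces to 110 mod 12 = 2; 5^2 ≡ 12 (mod 13).
Mod 71: 15150 ≡ 27; by Fermat, exponent reduces to 110 mod 70 = 40; 27^40 ≡ 20 (mod 71).
Combine by CRT: x ≡ 47 (mod 61), x ≡ 12 (mod 13), x ≡ 20 (mod 71) ⇒ x ≡ 49152 (mod 56303).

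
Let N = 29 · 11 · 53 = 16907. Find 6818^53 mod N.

6394

Mod 29: 6818 ≡ 3; by Fermat, exponent reduces to 53 mod 28 = 25; 3^25 ≡ 14 (mod 29).
Mod 11: 6818 ≡ 9; by Fermat, exponent reduces to 53 mod 10 = 3; 9^3 ≡ 3 (mod 11).
Mod 53: 6818 ≡ 34; by Fermat, exponent reduces to 53 mod 52 = 1; 34^1 ≡ 34 (mod 53).
Combine by CRT: x ≡ 14 (mod 29), x ≡ 3 (mod 11), x ≡ 34 (mod 53) ⇒ x ≡ 6394 (mod 16907).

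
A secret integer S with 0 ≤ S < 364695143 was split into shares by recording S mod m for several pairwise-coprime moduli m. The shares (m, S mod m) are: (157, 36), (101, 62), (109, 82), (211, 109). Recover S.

204629597

Combine the congruences pairwise.
From S ≡ 36 (mod 157) write S = 36 + 157t. Substituting into S ≡ 62 (mod 101) gives 157t ≡ 26 (mod 101), and since 56⁻¹ ≡ 92 (mod 101), t ≡ 69. Hence S ≡ 36 + 157·69 = 10869 (mod 15857).
From S ≡ 10869 (mod 15857) write S = 10869 + 15857t. Substituting into S ≡ 82 (mod 109) gives 15857t ≡ 4 (mod 109), and since 52⁻¹ ≡ 65 (mod 109), t ≡ 42. Hence S ≡ 10869 + 15857·42 = 676863 (mod 1728413).
From S ≡ 676863 (mod 1728413) write S = 676863 + 1728413t. Substituting into S ≡ 109 (mod 211) gives 1728413t ≡ 134 (mod 211), and since 112⁻¹ ≡ 130 (mod 211), t ≡ 118. Hence S ≡ 676863 + 1728413·118 = 204629597 (mod 364695143).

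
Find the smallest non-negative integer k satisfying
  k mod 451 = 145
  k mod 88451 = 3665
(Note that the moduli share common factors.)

1595783

Combine the congruences pairwise.
gcd(451, 88451) = 11 and 11 | (3665 − 145), so the pair is consistent; merging gives k ≡ 1595783 (mod 3626491), where 3626491 = lcm(451, 88451).
The solution is unique modulo lcm(451, 88451) = 3626491.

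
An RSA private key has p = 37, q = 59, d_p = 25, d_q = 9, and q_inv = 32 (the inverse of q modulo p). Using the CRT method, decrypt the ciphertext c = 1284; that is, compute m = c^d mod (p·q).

1025

m₁ = c^(d_p) mod p: c ≡ 26 (mod 37), and 26^25 mod 37 = 26.
m₂ = c^(d_q) mod q: c ≡ 45 (mod 59), and 45^9 mod 59 = 22.
h = q_inv·(m₁ − m₂) mod p = 32·(26 − 22) mod 37 = 17.
m = m₂ + h·q = 22 + 17·59 = 1025.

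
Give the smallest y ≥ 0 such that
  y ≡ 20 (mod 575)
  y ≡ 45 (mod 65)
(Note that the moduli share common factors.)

2320

gcd(575, 65) = 5 and 5 | (45 − 20), so the pair is consistent; merging gives y ≡ 2320 (mod 7475), where 7475 = lcm(575, 65).
The solution is unique modulo lcm(575, 65) = 7475.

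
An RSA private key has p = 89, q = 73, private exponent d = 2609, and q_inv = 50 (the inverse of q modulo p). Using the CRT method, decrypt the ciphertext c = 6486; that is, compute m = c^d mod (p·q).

d_p = d mod (p−1) = 2609 mod 88 = 57; d_q = d mod (q−1) = 17.
m₁ = c^(d_p) mod p: c ≡ 78 (mod 89), and 78^57 mod 89 = 32.
m₂ = c^(d_q) mod q: c ≡ 62 (mod 73), and 62^17 mod 73 = 29.
h = q_inv·(m₁ − m₂) mod p = 50·(32 − 29) mod 89 = 61.
m = m₂ + h·q = 29 + 61·73 = 4482.

4482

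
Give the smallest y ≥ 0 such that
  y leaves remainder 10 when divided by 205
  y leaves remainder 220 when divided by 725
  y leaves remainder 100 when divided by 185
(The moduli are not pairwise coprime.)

247445

gcd(205, 725) = 5 and 5 | (220 − 10), so the pair is consistent; merging gives y ≡ 9645 (mod 29725), where 29725 = lcm(205, 725).
gcd(29725, 185) = 5 and 5 | (100 − 9645), so the pair is consistent; merging gives y ≡ 247445 (mod 1099825), where 1099825 = lcm(29725, 185).
The solution is unique modulo lcm(205, 725, 185) = 1099825.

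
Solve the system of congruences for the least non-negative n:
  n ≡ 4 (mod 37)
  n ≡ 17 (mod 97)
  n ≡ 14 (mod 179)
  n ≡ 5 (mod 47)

The moduli are pairwise coprime; M = 37·97·179·47 = 30194257.
M/37 = 816061; 816061 ≡ 26 (mod 37); 26·10 ≡ 1, so inverse 10.
M/97 = 311281; 311281 ≡ 8 (mod 97); 8·85 ≡ 1, so inverse 85.
M/179 = 168683; 168683 ≡ 65 (mod 179); 65·168 ≡ 1, so inverse 168.
M/47 = 642431; 642431 ≡ 35 (mod 47); 35·43 ≡ 1, so inverse 43.
n ≡ 4·816061·10 + 17·311281·85 + 14·168683·168 + 5·642431·43 = 1017308566.
1017308566 mod 30194257 = 20898085.

20898085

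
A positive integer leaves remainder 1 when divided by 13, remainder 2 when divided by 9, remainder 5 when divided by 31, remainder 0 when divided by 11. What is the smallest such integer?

The moduli are pairwise coprime; N = 13·9·31·11 = 39897.
N/13 = 3069; 3069 ≡ 1 (mod 13), inverse 1.
N/9 = 4433; 4433 ≡ 5 (mod 9); 5·2 ≡ 1, so inverse 2.
N/31 = 1287; 1287 ≡ 16 (mod 31); 16·2 ≡ 1, so inverse 2.
N/11 = 3627; 3627 ≡ 8 (mod 11); 8·7 ≡ 1, so inverse 7.
a ≡ 1·3069·1 + 2·4433·2 + 5·1287·2 + 0·3627·7 = 33671.
33671 mod 39897 = 33671.

33671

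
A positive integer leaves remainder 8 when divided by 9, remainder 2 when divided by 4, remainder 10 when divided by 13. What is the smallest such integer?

From t ≡ 8 (mod 9) write t = 8 + 9s. Substituting into t ≡ 2 (mod 4) gives 9s ≡ 2 (mod 4), and since 1⁻¹ ≡ 1 (mod 4), s ≡ 2. Hence t ≡ 8 + 9·2 = 26 (mod 36).
From t ≡ 26 (mod 36) write t = 26 + 36s. Substituting into t ≡ 10 (mod 13) gives 36s ≡ 10 (mod 13), and since 10⁻¹ ≡ 4 (mod 13), s ≡ 1. Hence t ≡ 26 + 36·1 = 62 (mod 468).

62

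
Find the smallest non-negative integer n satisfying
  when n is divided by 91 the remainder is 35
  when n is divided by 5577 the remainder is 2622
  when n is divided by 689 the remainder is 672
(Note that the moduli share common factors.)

gcd(91, 5577) = 13 and 13 | (2622 − 35), so the pair is consistent; merging gives n ≡ 13776 (mod 39039), where 39039 = lcm(91, 5577).
gcd(39039, 689) = 13 and 13 | (672 − 13776), so the pair is consistent; merging gives n ≡ 130893 (mod 2069067), where 2069067 = lcm(39039, 689).
The solution is unique modulo lcm(91, 5577, 689) = 2069067.

130893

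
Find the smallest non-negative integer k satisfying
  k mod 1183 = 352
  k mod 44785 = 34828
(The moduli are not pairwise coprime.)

gcd(1183, 44785) = 169 and 169 | (34828 − 352), so the pair is consistent; merging gives k ≡ 79613 (mod 313495), where 313495 = lcm(1183, 44785).
The solution is unique modulo lcm(1183, 44785) = 313495.

79613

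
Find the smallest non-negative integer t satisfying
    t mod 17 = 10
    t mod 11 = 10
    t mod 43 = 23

7677

The moduli are pairwise coprime; N = 17·11·43 = 8041.
N/17 = 473; 473 ≡ 14 (mod 17); 14·11 ≡ 1, so inverse 11.
N/11 = 731; 731 ≡ 5 (mod 11); 5·9 ≡ 1, so inverse 9.
N/43 = 187; 187 ≡ 15 (mod 43); 15·23 ≡ 1, so inverse 23.
t ≡ 10·473·11 + 10·731·9 + 23·187·23 = 216743.
216743 mod 8041 = 7677.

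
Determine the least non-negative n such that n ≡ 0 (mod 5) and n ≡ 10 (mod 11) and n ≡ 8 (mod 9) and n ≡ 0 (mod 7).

The moduli are pairwise coprime; M = 5·11·9·7 = 3465.
M/5 = 693; 693 ≡ 3 (mod 5); 3·2 ≡ 1, so inverse 2.
M/11 = 315; 315 ≡ 7 (mod 11); 7·8 ≡ 1, so inverse 8.
M/9 = 385; 385 ≡ 7 (mod 9); 7·4 ≡ 1, so inverse 4.
M/7 = 495; 495 ≡ 5 (mod 7); 5·3 ≡ 1, so inverse 3.
n ≡ 0·693·2 + 10·315·8 + 8·385·4 + 0·495·3 = 37520.
37520 mod 3465 = 2870.

2870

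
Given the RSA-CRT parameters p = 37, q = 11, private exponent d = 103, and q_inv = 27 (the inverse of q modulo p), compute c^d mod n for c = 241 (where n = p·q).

32

d_p = d mod (p−1) = 103 mod 36 = 31; d_q = d mod (q−1) = 3.
m₁ = c^(d_p) mod p: c ≡ 19 (mod 37), and 19^31 mod 37 = 32.
m₂ = c^(d_q) mod q: c ≡ 10 (mod 11), and 10^3 mod 11 = 10.
h = q_inv·(m₁ − m₂) mod p = 27·(32 − 10) mod 37 = 2.
m = m₂ + h·q = 10 + 2·11 = 32.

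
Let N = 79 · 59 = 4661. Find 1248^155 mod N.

Mod 79: 1248 ≡ 63; by Fermat, exponent reduces to 155 mod 78 = 77; 63^77 ≡ 74 (mod 79).
Mod 59: 1248 ≡ 9; by Fermat, exponent reduces to 155 mod 58 = 39; 9^39 ≡ 41 (mod 59).
Combine by CRT: x ≡ 74 (mod 79), x ≡ 41 (mod 59) ⇒ x ≡ 1575 (mod 4661).

1575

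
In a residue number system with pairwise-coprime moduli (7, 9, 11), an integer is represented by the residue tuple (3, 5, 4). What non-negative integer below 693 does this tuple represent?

59

From x ≡ 3 (mod 7) write x = 3 + 7t. Substituting into x ≡ 5 (mod 9) gives 7t ≡ 2 (mod 9), and since 7⁻¹ ≡ 4 (mod 9), t ≡ 8. Hence x ≡ 3 + 7·8 = 59 (mod 63).
From x ≡ 59 (mod 63) write x = 59 + 63t. Substituting into x ≡ 4 (mod 11) gives 63t ≡ 0 (mod 11), and since 8⁻¹ ≡ 7 (mod 11), t ≡ 0. Hence x ≡ 59 + 63·0 = 59 (mod 693).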